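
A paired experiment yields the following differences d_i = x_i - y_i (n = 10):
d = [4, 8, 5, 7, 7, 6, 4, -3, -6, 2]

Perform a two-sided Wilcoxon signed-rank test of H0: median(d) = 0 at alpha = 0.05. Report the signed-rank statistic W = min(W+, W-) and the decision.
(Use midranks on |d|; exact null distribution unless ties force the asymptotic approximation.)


Step 1: Drop any zero differences (none here) and take |d_i|.
|d| = [4, 8, 5, 7, 7, 6, 4, 3, 6, 2]
Step 2: Midrank |d_i| (ties get averaged ranks).
ranks: |4|->3.5, |8|->10, |5|->5, |7|->8.5, |7|->8.5, |6|->6.5, |4|->3.5, |3|->2, |6|->6.5, |2|->1
Step 3: Attach original signs; sum ranks with positive sign and with negative sign.
W+ = 3.5 + 10 + 5 + 8.5 + 8.5 + 6.5 + 3.5 + 1 = 46.5
W- = 2 + 6.5 = 8.5
(Check: W+ + W- = 55 should equal n(n+1)/2 = 55.)
Step 4: Test statistic W = min(W+, W-) = 8.5.
Step 5: Ties in |d|, so use the tie-corrected normal approximation.
        E[W] = n(n+1)/4 = 10*11/4 = 27.5.
        Tie groups: |d|=4 (t=2), |d|=6 (t=2), |d|=7 (t=2); sum(t^3 - t) = 18.
        Var[W] = n(n+1)(2n+1)/24 - sum(t^3-t)/48 = 2310/24 - 18/48 = 95.875.
        z = (W - E[W]) / sqrt(Var[W]) = (8.5 - 27.5) / 9.7916 = -1.9404.
        Two-sided p = 2*Phi(z) = 0.052326.
Step 6: alpha = 0.05. fail to reject H0.

W+ = 46.5, W- = 8.5, W = min = 8.5, p = 0.052326, fail to reject H0.


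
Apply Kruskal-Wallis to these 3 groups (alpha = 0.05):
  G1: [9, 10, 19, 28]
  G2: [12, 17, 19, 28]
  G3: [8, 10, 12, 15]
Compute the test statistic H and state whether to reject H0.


Step 1: Combine all N = 12 observations and assign midranks.
sorted (value, group, rank): (8,G3,1), (9,G1,2), (10,G1,3.5), (10,G3,3.5), (12,G2,5.5), (12,G3,5.5), (15,G3,7), (17,G2,8), (19,G1,9.5), (19,G2,9.5), (28,G1,11.5), (28,G2,11.5)
Step 2: Sum ranks within each group.
R_1 = 26.5 (n_1 = 4)
R_2 = 34.5 (n_2 = 4)
R_3 = 17 (n_3 = 4)
Step 3: H = 12/(N(N+1)) * sum(R_i^2/n_i) - 3(N+1)
     = 12/(12*13) * (26.5^2/4 + 34.5^2/4 + 17^2/4) - 3*13
     = 0.076923 * 545.375 - 39
     = 2.951923.
Step 4: Ties present; correction factor C = 1 - 24/(12^3 - 12) = 0.986014. Corrected H = 2.951923 / 0.986014 = 2.993794.
Step 5: Under H0, H ~ chi^2(2); p-value = 0.223824.
Step 6: alpha = 0.05. fail to reject H0.

H = 2.9938, df = 2, p = 0.223824, fail to reject H0.


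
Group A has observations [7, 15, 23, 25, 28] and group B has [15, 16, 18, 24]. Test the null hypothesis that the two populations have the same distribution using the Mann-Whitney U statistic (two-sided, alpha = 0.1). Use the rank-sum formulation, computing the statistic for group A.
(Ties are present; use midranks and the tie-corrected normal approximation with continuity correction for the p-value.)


Step 1: Combine and sort all 9 observations; assign midranks.
sorted (value, group): (7,X), (15,X), (15,Y), (16,Y), (18,Y), (23,X), (24,Y), (25,X), (28,X)
ranks: 7->1, 15->2.5, 15->2.5, 16->4, 18->5, 23->6, 24->7, 25->8, 28->9
Step 2: Rank sum for X: R1 = 1 + 2.5 + 6 + 8 + 9 = 26.5.
Step 3: U_X = R1 - n1(n1+1)/2 = 26.5 - 5*6/2 = 26.5 - 15 = 11.5.
       U_Y = n1*n2 - U_X = 20 - 11.5 = 8.5.
Step 4: Ties are present, so use the tie-corrected normal approximation (with continuity correction) for the p-value.
Step 5: p-value = 0.805701; compare to alpha = 0.1. fail to reject H0.

U_X = 11.5, p = 0.805701, fail to reject H0 at alpha = 0.1.


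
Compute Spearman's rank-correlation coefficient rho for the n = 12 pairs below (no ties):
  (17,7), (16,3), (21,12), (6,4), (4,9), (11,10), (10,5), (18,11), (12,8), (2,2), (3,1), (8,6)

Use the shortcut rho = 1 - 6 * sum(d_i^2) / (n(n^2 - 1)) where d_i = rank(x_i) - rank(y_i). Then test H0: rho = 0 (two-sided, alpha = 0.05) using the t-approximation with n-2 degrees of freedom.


Step 1: Rank x and y separately (midranks; no ties here).
rank(x): 17->10, 16->9, 21->12, 6->4, 4->3, 11->7, 10->6, 18->11, 12->8, 2->1, 3->2, 8->5
rank(y): 7->7, 3->3, 12->12, 4->4, 9->9, 10->10, 5->5, 11->11, 8->8, 2->2, 1->1, 6->6
Step 2: d_i = R_x(i) - R_y(i); compute d_i^2.
  (10-7)^2=9, (9-3)^2=36, (12-12)^2=0, (4-4)^2=0, (3-9)^2=36, (7-10)^2=9, (6-5)^2=1, (11-11)^2=0, (8-8)^2=0, (1-2)^2=1, (2-1)^2=1, (5-6)^2=1
sum(d^2) = 94.
Step 3: rho = 1 - 6*94 / (12*(12^2 - 1)) = 1 - 564/1716 = 0.671329.
Step 4: Under H0, t = rho * sqrt((n-2)/(1-rho^2)) = 2.8643 ~ t(10).
Step 5: Two-sided p-value from the t-distribution with 10 df = 0.016831.
Step 6: alpha = 0.05. reject H0.

rho = 0.6713, p = 0.016831, reject H0 at alpha = 0.05.


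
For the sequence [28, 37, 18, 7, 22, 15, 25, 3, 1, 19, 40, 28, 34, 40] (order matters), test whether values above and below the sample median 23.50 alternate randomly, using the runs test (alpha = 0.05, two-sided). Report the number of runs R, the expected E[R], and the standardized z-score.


Step 1: Compute median = 23.50; label A = above, B = below.
Labels in order: AABBBBABBBAAAA  (n_A = 7, n_B = 7)
Step 2: Count runs R = 5.
Step 3: Under H0 (random ordering), E[R] = 2*n_A*n_B/(n_A+n_B) + 1 = 2*7*7/14 + 1 = 8.0000.
        Var[R] = 2*n_A*n_B*(2*n_A*n_B - n_A - n_B) / ((n_A+n_B)^2 * (n_A+n_B-1)) = 8232/2548 = 3.2308.
        SD[R] = 1.7974.
Step 4: Continuity-corrected z = (R + 0.5 - E[R]) / SD[R] = (5 + 0.5 - 8.0000) / 1.7974 = -1.3909.
Step 5: Two-sided p-value via normal approximation = 2*(1 - Phi(|z|)) = 0.164264.
Step 6: alpha = 0.05. fail to reject H0.

R = 5, z = -1.3909, p = 0.164264, fail to reject H0.


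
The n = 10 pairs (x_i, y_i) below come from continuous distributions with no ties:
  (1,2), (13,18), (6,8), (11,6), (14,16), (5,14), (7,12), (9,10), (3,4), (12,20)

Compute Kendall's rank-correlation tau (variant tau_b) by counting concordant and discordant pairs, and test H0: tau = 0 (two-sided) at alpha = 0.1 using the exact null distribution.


Step 1: Enumerate the 45 unordered pairs (i,j) with i<j and classify each by sign(x_j-x_i) * sign(y_j-y_i).
  (1,2):dx=+12,dy=+16->C; (1,3):dx=+5,dy=+6->C; (1,4):dx=+10,dy=+4->C; (1,5):dx=+13,dy=+14->C
  (1,6):dx=+4,dy=+12->C; (1,7):dx=+6,dy=+10->C; (1,8):dx=+8,dy=+8->C; (1,9):dx=+2,dy=+2->C
  (1,10):dx=+11,dy=+18->C; (2,3):dx=-7,dy=-10->C; (2,4):dx=-2,dy=-12->C; (2,5):dx=+1,dy=-2->D
  (2,6):dx=-8,dy=-4->C; (2,7):dx=-6,dy=-6->C; (2,8):dx=-4,dy=-8->C; (2,9):dx=-10,dy=-14->C
  (2,10):dx=-1,dy=+2->D; (3,4):dx=+5,dy=-2->D; (3,5):dx=+8,dy=+8->C; (3,6):dx=-1,dy=+6->D
  (3,7):dx=+1,dy=+4->C; (3,8):dx=+3,dy=+2->C; (3,9):dx=-3,dy=-4->C; (3,10):dx=+6,dy=+12->C
  (4,5):dx=+3,dy=+10->C; (4,6):dx=-6,dy=+8->D; (4,7):dx=-4,dy=+6->D; (4,8):dx=-2,dy=+4->D
  (4,9):dx=-8,dy=-2->C; (4,10):dx=+1,dy=+14->C; (5,6):dx=-9,dy=-2->C; (5,7):dx=-7,dy=-4->C
  (5,8):dx=-5,dy=-6->C; (5,9):dx=-11,dy=-12->C; (5,10):dx=-2,dy=+4->D; (6,7):dx=+2,dy=-2->D
  (6,8):dx=+4,dy=-4->D; (6,9):dx=-2,dy=-10->C; (6,10):dx=+7,dy=+6->C; (7,8):dx=+2,dy=-2->D
  (7,9):dx=-4,dy=-8->C; (7,10):dx=+5,dy=+8->C; (8,9):dx=-6,dy=-6->C; (8,10):dx=+3,dy=+10->C
  (9,10):dx=+9,dy=+16->C
Step 2: C = 34, D = 11, total pairs = 45.
Step 3: tau = (C - D)/(n(n-1)/2) = (34 - 11)/45 = 0.511111.
Step 4: Exact two-sided p-value (enumerate n! = 3628800 permutations of y under H0): p = 0.046623.
Step 5: alpha = 0.1. reject H0.

tau_b = 0.5111 (C=34, D=11), p = 0.046623, reject H0.


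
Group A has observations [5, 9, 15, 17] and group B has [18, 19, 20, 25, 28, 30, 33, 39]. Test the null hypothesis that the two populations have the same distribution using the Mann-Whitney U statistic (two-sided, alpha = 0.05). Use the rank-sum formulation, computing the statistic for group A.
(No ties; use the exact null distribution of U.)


Step 1: Combine and sort all 12 observations; assign midranks.
sorted (value, group): (5,X), (9,X), (15,X), (17,X), (18,Y), (19,Y), (20,Y), (25,Y), (28,Y), (30,Y), (33,Y), (39,Y)
ranks: 5->1, 9->2, 15->3, 17->4, 18->5, 19->6, 20->7, 25->8, 28->9, 30->10, 33->11, 39->12
Step 2: Rank sum for X: R1 = 1 + 2 + 3 + 4 = 10.
Step 3: U_X = R1 - n1(n1+1)/2 = 10 - 4*5/2 = 10 - 10 = 0.
       U_Y = n1*n2 - U_X = 32 - 0 = 32.
Step 4: No ties, so the exact null distribution of U (based on enumerating the C(12,4) = 495 equally likely rank assignments) gives the two-sided p-value.
Step 5: p-value = 0.004040; compare to alpha = 0.05. reject H0.

U_X = 0, p = 0.004040, reject H0 at alpha = 0.05.


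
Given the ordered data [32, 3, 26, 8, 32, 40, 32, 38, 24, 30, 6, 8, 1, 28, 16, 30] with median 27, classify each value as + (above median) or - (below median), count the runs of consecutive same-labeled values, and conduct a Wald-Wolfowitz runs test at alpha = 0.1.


Step 1: Compute median = 27; label A = above, B = below.
Labels in order: ABBBAAAABABBBABA  (n_A = 8, n_B = 8)
Step 2: Count runs R = 9.
Step 3: Under H0 (random ordering), E[R] = 2*n_A*n_B/(n_A+n_B) + 1 = 2*8*8/16 + 1 = 9.0000.
        Var[R] = 2*n_A*n_B*(2*n_A*n_B - n_A - n_B) / ((n_A+n_B)^2 * (n_A+n_B-1)) = 14336/3840 = 3.7333.
        SD[R] = 1.9322.
Step 4: R = E[R], so z = 0 with no continuity correction.
Step 5: Two-sided p-value via normal approximation = 2*(1 - Phi(|z|)) = 1.000000.
Step 6: alpha = 0.1. fail to reject H0.

R = 9, z = 0.0000, p = 1.000000, fail to reject H0.


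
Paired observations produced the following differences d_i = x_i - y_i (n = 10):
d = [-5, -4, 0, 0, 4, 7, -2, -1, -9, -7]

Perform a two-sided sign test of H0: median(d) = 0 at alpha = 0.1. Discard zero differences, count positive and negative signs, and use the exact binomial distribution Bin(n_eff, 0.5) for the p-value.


Step 1: Discard zero differences. Original n = 10; n_eff = number of nonzero differences = 8.
Nonzero differences (with sign): -5, -4, +4, +7, -2, -1, -9, -7
Step 2: Count signs: positive = 2, negative = 6.
Step 3: Under H0: P(positive) = 0.5, so the number of positives S ~ Bin(8, 0.5).
Step 4: Two-sided exact p-value = sum of Bin(8,0.5) probabilities at or below the observed probability = 0.289062.
Step 5: alpha = 0.1. fail to reject H0.

n_eff = 8, pos = 2, neg = 6, p = 0.289062, fail to reject H0.


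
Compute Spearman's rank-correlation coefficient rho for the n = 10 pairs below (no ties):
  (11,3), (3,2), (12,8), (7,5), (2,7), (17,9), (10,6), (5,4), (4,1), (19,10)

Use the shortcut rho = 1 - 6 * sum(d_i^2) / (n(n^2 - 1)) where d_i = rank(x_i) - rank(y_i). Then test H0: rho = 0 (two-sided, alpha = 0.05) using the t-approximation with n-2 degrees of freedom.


Step 1: Rank x and y separately (midranks; no ties here).
rank(x): 11->7, 3->2, 12->8, 7->5, 2->1, 17->9, 10->6, 5->4, 4->3, 19->10
rank(y): 3->3, 2->2, 8->8, 5->5, 7->7, 9->9, 6->6, 4->4, 1->1, 10->10
Step 2: d_i = R_x(i) - R_y(i); compute d_i^2.
  (7-3)^2=16, (2-2)^2=0, (8-8)^2=0, (5-5)^2=0, (1-7)^2=36, (9-9)^2=0, (6-6)^2=0, (4-4)^2=0, (3-1)^2=4, (10-10)^2=0
sum(d^2) = 56.
Step 3: rho = 1 - 6*56 / (10*(10^2 - 1)) = 1 - 336/990 = 0.660606.
Step 4: Under H0, t = rho * sqrt((n-2)/(1-rho^2)) = 2.4889 ~ t(8).
Step 5: Two-sided p-value from the t-distribution with 8 df = 0.037588.
Step 6: alpha = 0.05. reject H0.

rho = 0.6606, p = 0.037588, reject H0 at alpha = 0.05.


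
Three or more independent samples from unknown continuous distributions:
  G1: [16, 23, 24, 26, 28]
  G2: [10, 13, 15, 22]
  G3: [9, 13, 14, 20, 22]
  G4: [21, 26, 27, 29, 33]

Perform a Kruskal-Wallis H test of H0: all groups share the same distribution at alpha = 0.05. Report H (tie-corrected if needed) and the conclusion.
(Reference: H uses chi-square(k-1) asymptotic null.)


Step 1: Combine all N = 19 observations and assign midranks.
sorted (value, group, rank): (9,G3,1), (10,G2,2), (13,G2,3.5), (13,G3,3.5), (14,G3,5), (15,G2,6), (16,G1,7), (20,G3,8), (21,G4,9), (22,G2,10.5), (22,G3,10.5), (23,G1,12), (24,G1,13), (26,G1,14.5), (26,G4,14.5), (27,G4,16), (28,G1,17), (29,G4,18), (33,G4,19)
Step 2: Sum ranks within each group.
R_1 = 63.5 (n_1 = 5)
R_2 = 22 (n_2 = 4)
R_3 = 28 (n_3 = 5)
R_4 = 76.5 (n_4 = 5)
Step 3: H = 12/(N(N+1)) * sum(R_i^2/n_i) - 3(N+1)
     = 12/(19*20) * (63.5^2/5 + 22^2/4 + 28^2/5 + 76.5^2/5) - 3*20
     = 0.031579 * 2254.7 - 60
     = 11.201053.
Step 4: Ties present; correction factor C = 1 - 18/(19^3 - 19) = 0.997368. Corrected H = 11.201053 / 0.997368 = 11.230607.
Step 5: Under H0, H ~ chi^2(3); p-value = 0.010542.
Step 6: alpha = 0.05. reject H0.

H = 11.2306, df = 3, p = 0.010542, reject H0.


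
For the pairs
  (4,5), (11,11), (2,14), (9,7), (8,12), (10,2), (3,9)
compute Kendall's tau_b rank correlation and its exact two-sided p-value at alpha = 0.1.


Step 1: Enumerate the 21 unordered pairs (i,j) with i<j and classify each by sign(x_j-x_i) * sign(y_j-y_i).
  (1,2):dx=+7,dy=+6->C; (1,3):dx=-2,dy=+9->D; (1,4):dx=+5,dy=+2->C; (1,5):dx=+4,dy=+7->C
  (1,6):dx=+6,dy=-3->D; (1,7):dx=-1,dy=+4->D; (2,3):dx=-9,dy=+3->D; (2,4):dx=-2,dy=-4->C
  (2,5):dx=-3,dy=+1->D; (2,6):dx=-1,dy=-9->C; (2,7):dx=-8,dy=-2->C; (3,4):dx=+7,dy=-7->D
  (3,5):dx=+6,dy=-2->D; (3,6):dx=+8,dy=-12->D; (3,7):dx=+1,dy=-5->D; (4,5):dx=-1,dy=+5->D
  (4,6):dx=+1,dy=-5->D; (4,7):dx=-6,dy=+2->D; (5,6):dx=+2,dy=-10->D; (5,7):dx=-5,dy=-3->C
  (6,7):dx=-7,dy=+7->D
Step 2: C = 7, D = 14, total pairs = 21.
Step 3: tau = (C - D)/(n(n-1)/2) = (7 - 14)/21 = -0.333333.
Step 4: Exact two-sided p-value (enumerate n! = 5040 permutations of y under H0): p = 0.381349.
Step 5: alpha = 0.1. fail to reject H0.

tau_b = -0.3333 (C=7, D=14), p = 0.381349, fail to reject H0.


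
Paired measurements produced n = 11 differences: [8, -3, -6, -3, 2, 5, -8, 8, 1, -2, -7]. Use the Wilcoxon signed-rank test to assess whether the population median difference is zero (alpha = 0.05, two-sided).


Step 1: Drop any zero differences (none here) and take |d_i|.
|d| = [8, 3, 6, 3, 2, 5, 8, 8, 1, 2, 7]
Step 2: Midrank |d_i| (ties get averaged ranks).
ranks: |8|->10, |3|->4.5, |6|->7, |3|->4.5, |2|->2.5, |5|->6, |8|->10, |8|->10, |1|->1, |2|->2.5, |7|->8
Step 3: Attach original signs; sum ranks with positive sign and with negative sign.
W+ = 10 + 2.5 + 6 + 10 + 1 = 29.5
W- = 4.5 + 7 + 4.5 + 10 + 2.5 + 8 = 36.5
(Check: W+ + W- = 66 should equal n(n+1)/2 = 66.)
Step 4: Test statistic W = min(W+, W-) = 29.5.
Step 5: Ties in |d|, so use the tie-corrected normal approximation.
        E[W] = n(n+1)/4 = 11*12/4 = 33.
        Tie groups: |d|=2 (t=2), |d|=3 (t=2), |d|=8 (t=3); sum(t^3 - t) = 36.
        Var[W] = n(n+1)(2n+1)/24 - sum(t^3-t)/48 = 3036/24 - 36/48 = 125.75.
        z = (W - E[W]) / sqrt(Var[W]) = (29.5 - 33) / 11.2138 = -0.3121.
        Two-sided p = 2*Phi(z) = 0.754953.
Step 6: alpha = 0.05. fail to reject H0.

W+ = 29.5, W- = 36.5, W = min = 29.5, p = 0.754953, fail to reject H0.


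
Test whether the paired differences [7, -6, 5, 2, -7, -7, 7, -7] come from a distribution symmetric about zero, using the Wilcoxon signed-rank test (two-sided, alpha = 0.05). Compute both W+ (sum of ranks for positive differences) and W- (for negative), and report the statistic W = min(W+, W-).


Step 1: Drop any zero differences (none here) and take |d_i|.
|d| = [7, 6, 5, 2, 7, 7, 7, 7]
Step 2: Midrank |d_i| (ties get averaged ranks).
ranks: |7|->6, |6|->3, |5|->2, |2|->1, |7|->6, |7|->6, |7|->6, |7|->6
Step 3: Attach original signs; sum ranks with positive sign and with negative sign.
W+ = 6 + 2 + 1 + 6 = 15
W- = 3 + 6 + 6 + 6 = 21
(Check: W+ + W- = 36 should equal n(n+1)/2 = 36.)
Step 4: Test statistic W = min(W+, W-) = 15.
Step 5: Ties in |d|, so use the tie-corrected normal approximation.
        E[W] = n(n+1)/4 = 8*9/4 = 18.
        Tie groups: |d|=7 (t=5); sum(t^3 - t) = 120.
        Var[W] = n(n+1)(2n+1)/24 - sum(t^3-t)/48 = 1224/24 - 120/48 = 48.5.
        z = (W - E[W]) / sqrt(Var[W]) = (15 - 18) / 6.9642 = -0.4308.
        Two-sided p = 2*Phi(z) = 0.666632.
Step 6: alpha = 0.05. fail to reject H0.

W+ = 15, W- = 21, W = min = 15, p = 0.666632, fail to reject H0.


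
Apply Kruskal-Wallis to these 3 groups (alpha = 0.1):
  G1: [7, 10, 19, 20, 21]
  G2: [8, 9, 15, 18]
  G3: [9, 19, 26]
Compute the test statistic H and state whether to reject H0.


Step 1: Combine all N = 12 observations and assign midranks.
sorted (value, group, rank): (7,G1,1), (8,G2,2), (9,G2,3.5), (9,G3,3.5), (10,G1,5), (15,G2,6), (18,G2,7), (19,G1,8.5), (19,G3,8.5), (20,G1,10), (21,G1,11), (26,G3,12)
Step 2: Sum ranks within each group.
R_1 = 35.5 (n_1 = 5)
R_2 = 18.5 (n_2 = 4)
R_3 = 24 (n_3 = 3)
Step 3: H = 12/(N(N+1)) * sum(R_i^2/n_i) - 3(N+1)
     = 12/(12*13) * (35.5^2/5 + 18.5^2/4 + 24^2/3) - 3*13
     = 0.076923 * 529.612 - 39
     = 1.739423.
Step 4: Ties present; correction factor C = 1 - 12/(12^3 - 12) = 0.993007. Corrected H = 1.739423 / 0.993007 = 1.751673.
Step 5: Under H0, H ~ chi^2(2); p-value = 0.416514.
Step 6: alpha = 0.1. fail to reject H0.

H = 1.7517, df = 2, p = 0.416514, fail to reject H0.


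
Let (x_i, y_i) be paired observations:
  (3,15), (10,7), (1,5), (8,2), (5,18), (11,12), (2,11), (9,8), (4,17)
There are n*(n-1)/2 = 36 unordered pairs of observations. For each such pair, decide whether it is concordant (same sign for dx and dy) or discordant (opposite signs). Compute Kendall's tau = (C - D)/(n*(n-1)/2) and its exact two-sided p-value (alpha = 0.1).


Step 1: Enumerate the 36 unordered pairs (i,j) with i<j and classify each by sign(x_j-x_i) * sign(y_j-y_i).
  (1,2):dx=+7,dy=-8->D; (1,3):dx=-2,dy=-10->C; (1,4):dx=+5,dy=-13->D; (1,5):dx=+2,dy=+3->C
  (1,6):dx=+8,dy=-3->D; (1,7):dx=-1,dy=-4->C; (1,8):dx=+6,dy=-7->D; (1,9):dx=+1,dy=+2->C
  (2,3):dx=-9,dy=-2->C; (2,4):dx=-2,dy=-5->C; (2,5):dx=-5,dy=+11->D; (2,6):dx=+1,dy=+5->C
  (2,7):dx=-8,dy=+4->D; (2,8):dx=-1,dy=+1->D; (2,9):dx=-6,dy=+10->D; (3,4):dx=+7,dy=-3->D
  (3,5):dx=+4,dy=+13->C; (3,6):dx=+10,dy=+7->C; (3,7):dx=+1,dy=+6->C; (3,8):dx=+8,dy=+3->C
  (3,9):dx=+3,dy=+12->C; (4,5):dx=-3,dy=+16->D; (4,6):dx=+3,dy=+10->C; (4,7):dx=-6,dy=+9->D
  (4,8):dx=+1,dy=+6->C; (4,9):dx=-4,dy=+15->D; (5,6):dx=+6,dy=-6->D; (5,7):dx=-3,dy=-7->C
  (5,8):dx=+4,dy=-10->D; (5,9):dx=-1,dy=-1->C; (6,7):dx=-9,dy=-1->C; (6,8):dx=-2,dy=-4->C
  (6,9):dx=-7,dy=+5->D; (7,8):dx=+7,dy=-3->D; (7,9):dx=+2,dy=+6->C; (8,9):dx=-5,dy=+9->D
Step 2: C = 19, D = 17, total pairs = 36.
Step 3: tau = (C - D)/(n(n-1)/2) = (19 - 17)/36 = 0.055556.
Step 4: Exact two-sided p-value (enumerate n! = 362880 permutations of y under H0): p = 0.919455.
Step 5: alpha = 0.1. fail to reject H0.

tau_b = 0.0556 (C=19, D=17), p = 0.919455, fail to reject H0.


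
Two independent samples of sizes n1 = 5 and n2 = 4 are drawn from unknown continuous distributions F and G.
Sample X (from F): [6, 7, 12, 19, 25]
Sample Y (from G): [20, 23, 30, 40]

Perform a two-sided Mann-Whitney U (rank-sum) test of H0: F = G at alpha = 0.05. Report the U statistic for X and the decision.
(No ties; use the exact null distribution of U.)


Step 1: Combine and sort all 9 observations; assign midranks.
sorted (value, group): (6,X), (7,X), (12,X), (19,X), (20,Y), (23,Y), (25,X), (30,Y), (40,Y)
ranks: 6->1, 7->2, 12->3, 19->4, 20->5, 23->6, 25->7, 30->8, 40->9
Step 2: Rank sum for X: R1 = 1 + 2 + 3 + 4 + 7 = 17.
Step 3: U_X = R1 - n1(n1+1)/2 = 17 - 5*6/2 = 17 - 15 = 2.
       U_Y = n1*n2 - U_X = 20 - 2 = 18.
Step 4: No ties, so the exact null distribution of U (based on enumerating the C(9,5) = 126 equally likely rank assignments) gives the two-sided p-value.
Step 5: p-value = 0.063492; compare to alpha = 0.05. fail to reject H0.

U_X = 2, p = 0.063492, fail to reject H0 at alpha = 0.05.


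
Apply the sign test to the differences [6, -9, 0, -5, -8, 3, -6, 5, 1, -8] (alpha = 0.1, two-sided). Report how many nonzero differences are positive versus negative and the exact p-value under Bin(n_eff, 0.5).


Step 1: Discard zero differences. Original n = 10; n_eff = number of nonzero differences = 9.
Nonzero differences (with sign): +6, -9, -5, -8, +3, -6, +5, +1, -8
Step 2: Count signs: positive = 4, negative = 5.
Step 3: Under H0: P(positive) = 0.5, so the number of positives S ~ Bin(9, 0.5).
Step 4: Two-sided exact p-value = sum of Bin(9,0.5) probabilities at or below the observed probability = 1.000000.
Step 5: alpha = 0.1. fail to reject H0.

n_eff = 9, pos = 4, neg = 5, p = 1.000000, fail to reject H0.


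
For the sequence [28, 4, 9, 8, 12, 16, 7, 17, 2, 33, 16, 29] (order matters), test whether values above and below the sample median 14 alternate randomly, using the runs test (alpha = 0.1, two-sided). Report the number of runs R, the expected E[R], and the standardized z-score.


Step 1: Compute median = 14; label A = above, B = below.
Labels in order: ABBBBABABAAA  (n_A = 6, n_B = 6)
Step 2: Count runs R = 7.
Step 3: Under H0 (random ordering), E[R] = 2*n_A*n_B/(n_A+n_B) + 1 = 2*6*6/12 + 1 = 7.0000.
        Var[R] = 2*n_A*n_B*(2*n_A*n_B - n_A - n_B) / ((n_A+n_B)^2 * (n_A+n_B-1)) = 4320/1584 = 2.7273.
        SD[R] = 1.6514.
Step 4: R = E[R], so z = 0 with no continuity correction.
Step 5: Two-sided p-value via normal approximation = 2*(1 - Phi(|z|)) = 1.000000.
Step 6: alpha = 0.1. fail to reject H0.

R = 7, z = 0.0000, p = 1.000000, fail to reject H0.


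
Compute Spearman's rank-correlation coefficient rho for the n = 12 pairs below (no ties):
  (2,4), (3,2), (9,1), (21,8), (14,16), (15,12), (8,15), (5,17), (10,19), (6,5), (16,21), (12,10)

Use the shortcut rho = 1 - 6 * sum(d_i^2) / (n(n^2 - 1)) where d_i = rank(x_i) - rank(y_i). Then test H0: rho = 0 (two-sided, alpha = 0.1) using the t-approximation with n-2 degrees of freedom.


Step 1: Rank x and y separately (midranks; no ties here).
rank(x): 2->1, 3->2, 9->6, 21->12, 14->9, 15->10, 8->5, 5->3, 10->7, 6->4, 16->11, 12->8
rank(y): 4->3, 2->2, 1->1, 8->5, 16->9, 12->7, 15->8, 17->10, 19->11, 5->4, 21->12, 10->6
Step 2: d_i = R_x(i) - R_y(i); compute d_i^2.
  (1-3)^2=4, (2-2)^2=0, (6-1)^2=25, (12-5)^2=49, (9-9)^2=0, (10-7)^2=9, (5-8)^2=9, (3-10)^2=49, (7-11)^2=16, (4-4)^2=0, (11-12)^2=1, (8-6)^2=4
sum(d^2) = 166.
Step 3: rho = 1 - 6*166 / (12*(12^2 - 1)) = 1 - 996/1716 = 0.419580.
Step 4: Under H0, t = rho * sqrt((n-2)/(1-rho^2)) = 1.4617 ~ t(10).
Step 5: Two-sided p-value from the t-distribution with 10 df = 0.174519.
Step 6: alpha = 0.1. fail to reject H0.

rho = 0.4196, p = 0.174519, fail to reject H0 at alpha = 0.1.


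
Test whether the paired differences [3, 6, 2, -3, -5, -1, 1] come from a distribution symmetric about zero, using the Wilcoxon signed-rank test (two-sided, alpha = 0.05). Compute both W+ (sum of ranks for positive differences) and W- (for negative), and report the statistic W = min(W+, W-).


Step 1: Drop any zero differences (none here) and take |d_i|.
|d| = [3, 6, 2, 3, 5, 1, 1]
Step 2: Midrank |d_i| (ties get averaged ranks).
ranks: |3|->4.5, |6|->7, |2|->3, |3|->4.5, |5|->6, |1|->1.5, |1|->1.5
Step 3: Attach original signs; sum ranks with positive sign and with negative sign.
W+ = 4.5 + 7 + 3 + 1.5 = 16
W- = 4.5 + 6 + 1.5 = 12
(Check: W+ + W- = 28 should equal n(n+1)/2 = 28.)
Step 4: Test statistic W = min(W+, W-) = 12.
Step 5: Ties in |d|, so use the tie-corrected normal approximation.
        E[W] = n(n+1)/4 = 7*8/4 = 14.
        Tie groups: |d|=1 (t=2), |d|=3 (t=2); sum(t^3 - t) = 12.
        Var[W] = n(n+1)(2n+1)/24 - sum(t^3-t)/48 = 840/24 - 12/48 = 34.75.
        z = (W - E[W]) / sqrt(Var[W]) = (12 - 14) / 5.8949 = -0.3393.
        Two-sided p = 2*Phi(z) = 0.734402.
Step 6: alpha = 0.05. fail to reject H0.

W+ = 16, W- = 12, W = min = 12, p = 0.734402, fail to reject H0.


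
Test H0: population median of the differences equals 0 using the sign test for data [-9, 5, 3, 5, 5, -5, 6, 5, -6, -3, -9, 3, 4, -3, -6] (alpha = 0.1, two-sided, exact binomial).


Step 1: Discard zero differences. Original n = 15; n_eff = number of nonzero differences = 15.
Nonzero differences (with sign): -9, +5, +3, +5, +5, -5, +6, +5, -6, -3, -9, +3, +4, -3, -6
Step 2: Count signs: positive = 8, negative = 7.
Step 3: Under H0: P(positive) = 0.5, so the number of positives S ~ Bin(15, 0.5).
Step 4: Two-sided exact p-value = sum of Bin(15,0.5) probabilities at or below the observed probability = 1.000000.
Step 5: alpha = 0.1. fail to reject H0.

n_eff = 15, pos = 8, neg = 7, p = 1.000000, fail to reject H0.


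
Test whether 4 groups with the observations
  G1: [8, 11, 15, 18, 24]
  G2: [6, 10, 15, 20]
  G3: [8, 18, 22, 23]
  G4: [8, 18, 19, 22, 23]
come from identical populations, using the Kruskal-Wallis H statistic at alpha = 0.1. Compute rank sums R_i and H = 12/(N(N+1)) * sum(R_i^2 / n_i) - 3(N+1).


Step 1: Combine all N = 18 observations and assign midranks.
sorted (value, group, rank): (6,G2,1), (8,G1,3), (8,G3,3), (8,G4,3), (10,G2,5), (11,G1,6), (15,G1,7.5), (15,G2,7.5), (18,G1,10), (18,G3,10), (18,G4,10), (19,G4,12), (20,G2,13), (22,G3,14.5), (22,G4,14.5), (23,G3,16.5), (23,G4,16.5), (24,G1,18)
Step 2: Sum ranks within each group.
R_1 = 44.5 (n_1 = 5)
R_2 = 26.5 (n_2 = 4)
R_3 = 44 (n_3 = 4)
R_4 = 56 (n_4 = 5)
Step 3: H = 12/(N(N+1)) * sum(R_i^2/n_i) - 3(N+1)
     = 12/(18*19) * (44.5^2/5 + 26.5^2/4 + 44^2/4 + 56^2/5) - 3*19
     = 0.035088 * 1682.81 - 57
     = 2.046053.
Step 4: Ties present; correction factor C = 1 - 66/(18^3 - 18) = 0.988648. Corrected H = 2.046053 / 0.988648 = 2.069546.
Step 5: Under H0, H ~ chi^2(3); p-value = 0.558098.
Step 6: alpha = 0.1. fail to reject H0.

H = 2.0695, df = 3, p = 0.558098, fail to reject H0.


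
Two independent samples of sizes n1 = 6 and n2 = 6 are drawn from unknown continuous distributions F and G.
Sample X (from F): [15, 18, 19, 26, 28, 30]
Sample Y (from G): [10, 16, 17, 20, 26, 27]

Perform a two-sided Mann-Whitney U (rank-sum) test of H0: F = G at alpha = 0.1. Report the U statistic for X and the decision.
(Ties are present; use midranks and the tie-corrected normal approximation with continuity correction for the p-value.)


Step 1: Combine and sort all 12 observations; assign midranks.
sorted (value, group): (10,Y), (15,X), (16,Y), (17,Y), (18,X), (19,X), (20,Y), (26,X), (26,Y), (27,Y), (28,X), (30,X)
ranks: 10->1, 15->2, 16->3, 17->4, 18->5, 19->6, 20->7, 26->8.5, 26->8.5, 27->10, 28->11, 30->12
Step 2: Rank sum for X: R1 = 2 + 5 + 6 + 8.5 + 11 + 12 = 44.5.
Step 3: U_X = R1 - n1(n1+1)/2 = 44.5 - 6*7/2 = 44.5 - 21 = 23.5.
       U_Y = n1*n2 - U_X = 36 - 23.5 = 12.5.
Step 4: Ties are present, so use the tie-corrected normal approximation (with continuity correction) for the p-value.
Step 5: p-value = 0.422527; compare to alpha = 0.1. fail to reject H0.

U_X = 23.5, p = 0.422527, fail to reject H0 at alpha = 0.1.


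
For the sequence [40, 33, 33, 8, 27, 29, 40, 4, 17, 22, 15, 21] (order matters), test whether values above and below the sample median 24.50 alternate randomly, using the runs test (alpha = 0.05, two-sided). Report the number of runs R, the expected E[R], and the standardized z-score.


Step 1: Compute median = 24.50; label A = above, B = below.
Labels in order: AAABAAABBBBB  (n_A = 6, n_B = 6)
Step 2: Count runs R = 4.
Step 3: Under H0 (random ordering), E[R] = 2*n_A*n_B/(n_A+n_B) + 1 = 2*6*6/12 + 1 = 7.0000.
        Var[R] = 2*n_A*n_B*(2*n_A*n_B - n_A - n_B) / ((n_A+n_B)^2 * (n_A+n_B-1)) = 4320/1584 = 2.7273.
        SD[R] = 1.6514.
Step 4: Continuity-corrected z = (R + 0.5 - E[R]) / SD[R] = (4 + 0.5 - 7.0000) / 1.6514 = -1.5138.
Step 5: Two-sided p-value via normal approximation = 2*(1 - Phi(|z|)) = 0.130070.
Step 6: alpha = 0.05. fail to reject H0.

R = 4, z = -1.5138, p = 0.130070, fail to reject H0.


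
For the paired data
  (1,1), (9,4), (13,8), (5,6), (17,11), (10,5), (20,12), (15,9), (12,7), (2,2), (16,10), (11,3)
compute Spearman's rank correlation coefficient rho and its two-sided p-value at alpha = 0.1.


Step 1: Rank x and y separately (midranks; no ties here).
rank(x): 1->1, 9->4, 13->8, 5->3, 17->11, 10->5, 20->12, 15->9, 12->7, 2->2, 16->10, 11->6
rank(y): 1->1, 4->4, 8->8, 6->6, 11->11, 5->5, 12->12, 9->9, 7->7, 2->2, 10->10, 3->3
Step 2: d_i = R_x(i) - R_y(i); compute d_i^2.
  (1-1)^2=0, (4-4)^2=0, (8-8)^2=0, (3-6)^2=9, (11-11)^2=0, (5-5)^2=0, (12-12)^2=0, (9-9)^2=0, (7-7)^2=0, (2-2)^2=0, (10-10)^2=0, (6-3)^2=9
sum(d^2) = 18.
Step 3: rho = 1 - 6*18 / (12*(12^2 - 1)) = 1 - 108/1716 = 0.937063.
Step 4: Under H0, t = rho * sqrt((n-2)/(1-rho^2)) = 8.4868 ~ t(10).
Step 5: Two-sided p-value from the t-distribution with 10 df = 0.000007.
Step 6: alpha = 0.1. reject H0.

rho = 0.9371, p = 0.000007, reject H0 at alpha = 0.1.


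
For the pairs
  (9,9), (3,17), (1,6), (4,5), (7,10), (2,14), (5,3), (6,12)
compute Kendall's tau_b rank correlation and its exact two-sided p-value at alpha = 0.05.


Step 1: Enumerate the 28 unordered pairs (i,j) with i<j and classify each by sign(x_j-x_i) * sign(y_j-y_i).
  (1,2):dx=-6,dy=+8->D; (1,3):dx=-8,dy=-3->C; (1,4):dx=-5,dy=-4->C; (1,5):dx=-2,dy=+1->D
  (1,6):dx=-7,dy=+5->D; (1,7):dx=-4,dy=-6->C; (1,8):dx=-3,dy=+3->D; (2,3):dx=-2,dy=-11->C
  (2,4):dx=+1,dy=-12->D; (2,5):dx=+4,dy=-7->D; (2,6):dx=-1,dy=-3->C; (2,7):dx=+2,dy=-14->D
  (2,8):dx=+3,dy=-5->D; (3,4):dx=+3,dy=-1->D; (3,5):dx=+6,dy=+4->C; (3,6):dx=+1,dy=+8->C
  (3,7):dx=+4,dy=-3->D; (3,8):dx=+5,dy=+6->C; (4,5):dx=+3,dy=+5->C; (4,6):dx=-2,dy=+9->D
  (4,7):dx=+1,dy=-2->D; (4,8):dx=+2,dy=+7->C; (5,6):dx=-5,dy=+4->D; (5,7):dx=-2,dy=-7->C
  (5,8):dx=-1,dy=+2->D; (6,7):dx=+3,dy=-11->D; (6,8):dx=+4,dy=-2->D; (7,8):dx=+1,dy=+9->C
Step 2: C = 12, D = 16, total pairs = 28.
Step 3: tau = (C - D)/(n(n-1)/2) = (12 - 16)/28 = -0.142857.
Step 4: Exact two-sided p-value (enumerate n! = 40320 permutations of y under H0): p = 0.719544.
Step 5: alpha = 0.05. fail to reject H0.

tau_b = -0.1429 (C=12, D=16), p = 0.719544, fail to reject H0.


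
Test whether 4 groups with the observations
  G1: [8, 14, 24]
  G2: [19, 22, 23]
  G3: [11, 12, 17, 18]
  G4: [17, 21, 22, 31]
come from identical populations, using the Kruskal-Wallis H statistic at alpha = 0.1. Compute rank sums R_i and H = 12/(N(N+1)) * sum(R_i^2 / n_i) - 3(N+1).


Step 1: Combine all N = 14 observations and assign midranks.
sorted (value, group, rank): (8,G1,1), (11,G3,2), (12,G3,3), (14,G1,4), (17,G3,5.5), (17,G4,5.5), (18,G3,7), (19,G2,8), (21,G4,9), (22,G2,10.5), (22,G4,10.5), (23,G2,12), (24,G1,13), (31,G4,14)
Step 2: Sum ranks within each group.
R_1 = 18 (n_1 = 3)
R_2 = 30.5 (n_2 = 3)
R_3 = 17.5 (n_3 = 4)
R_4 = 39 (n_4 = 4)
Step 3: H = 12/(N(N+1)) * sum(R_i^2/n_i) - 3(N+1)
     = 12/(14*15) * (18^2/3 + 30.5^2/3 + 17.5^2/4 + 39^2/4) - 3*15
     = 0.057143 * 874.896 - 45
     = 4.994048.
Step 4: Ties present; correction factor C = 1 - 12/(14^3 - 14) = 0.995604. Corrected H = 4.994048 / 0.995604 = 5.016096.
Step 5: Under H0, H ~ chi^2(3); p-value = 0.170622.
Step 6: alpha = 0.1. fail to reject H0.

H = 5.0161, df = 3, p = 0.170622, fail to reject H0.


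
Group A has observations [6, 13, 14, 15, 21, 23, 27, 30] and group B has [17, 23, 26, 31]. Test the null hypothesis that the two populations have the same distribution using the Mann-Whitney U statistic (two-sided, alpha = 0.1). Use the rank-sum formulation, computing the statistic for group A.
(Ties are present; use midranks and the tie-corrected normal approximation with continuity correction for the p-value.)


Step 1: Combine and sort all 12 observations; assign midranks.
sorted (value, group): (6,X), (13,X), (14,X), (15,X), (17,Y), (21,X), (23,X), (23,Y), (26,Y), (27,X), (30,X), (31,Y)
ranks: 6->1, 13->2, 14->3, 15->4, 17->5, 21->6, 23->7.5, 23->7.5, 26->9, 27->10, 30->11, 31->12
Step 2: Rank sum for X: R1 = 1 + 2 + 3 + 4 + 6 + 7.5 + 10 + 11 = 44.5.
Step 3: U_X = R1 - n1(n1+1)/2 = 44.5 - 8*9/2 = 44.5 - 36 = 8.5.
       U_Y = n1*n2 - U_X = 32 - 8.5 = 23.5.
Step 4: Ties are present, so use the tie-corrected normal approximation (with continuity correction) for the p-value.
Step 5: p-value = 0.233663; compare to alpha = 0.1. fail to reject H0.

U_X = 8.5, p = 0.233663, fail to reject H0 at alpha = 0.1.


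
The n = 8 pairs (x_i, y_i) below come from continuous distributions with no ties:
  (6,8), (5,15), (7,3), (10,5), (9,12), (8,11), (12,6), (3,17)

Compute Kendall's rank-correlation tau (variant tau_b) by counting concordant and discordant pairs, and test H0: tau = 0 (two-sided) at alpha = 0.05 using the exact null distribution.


Step 1: Enumerate the 28 unordered pairs (i,j) with i<j and classify each by sign(x_j-x_i) * sign(y_j-y_i).
  (1,2):dx=-1,dy=+7->D; (1,3):dx=+1,dy=-5->D; (1,4):dx=+4,dy=-3->D; (1,5):dx=+3,dy=+4->C
  (1,6):dx=+2,dy=+3->C; (1,7):dx=+6,dy=-2->D; (1,8):dx=-3,dy=+9->D; (2,3):dx=+2,dy=-12->D
  (2,4):dx=+5,dy=-10->D; (2,5):dx=+4,dy=-3->D; (2,6):dx=+3,dy=-4->D; (2,7):dx=+7,dy=-9->D
  (2,8):dx=-2,dy=+2->D; (3,4):dx=+3,dy=+2->C; (3,5):dx=+2,dy=+9->C; (3,6):dx=+1,dy=+8->C
  (3,7):dx=+5,dy=+3->C; (3,8):dx=-4,dy=+14->D; (4,5):dx=-1,dy=+7->D; (4,6):dx=-2,dy=+6->D
  (4,7):dx=+2,dy=+1->C; (4,8):dx=-7,dy=+12->D; (5,6):dx=-1,dy=-1->C; (5,7):dx=+3,dy=-6->D
  (5,8):dx=-6,dy=+5->D; (6,7):dx=+4,dy=-5->D; (6,8):dx=-5,dy=+6->D; (7,8):dx=-9,dy=+11->D
Step 2: C = 8, D = 20, total pairs = 28.
Step 3: tau = (C - D)/(n(n-1)/2) = (8 - 20)/28 = -0.428571.
Step 4: Exact two-sided p-value (enumerate n! = 40320 permutations of y under H0): p = 0.178869.
Step 5: alpha = 0.05. fail to reject H0.

tau_b = -0.4286 (C=8, D=20), p = 0.178869, fail to reject H0.


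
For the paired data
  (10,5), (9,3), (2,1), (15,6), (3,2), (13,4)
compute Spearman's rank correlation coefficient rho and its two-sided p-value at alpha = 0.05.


Step 1: Rank x and y separately (midranks; no ties here).
rank(x): 10->4, 9->3, 2->1, 15->6, 3->2, 13->5
rank(y): 5->5, 3->3, 1->1, 6->6, 2->2, 4->4
Step 2: d_i = R_x(i) - R_y(i); compute d_i^2.
  (4-5)^2=1, (3-3)^2=0, (1-1)^2=0, (6-6)^2=0, (2-2)^2=0, (5-4)^2=1
sum(d^2) = 2.
Step 3: rho = 1 - 6*2 / (6*(6^2 - 1)) = 1 - 12/210 = 0.942857.
Step 4: Under H0, t = rho * sqrt((n-2)/(1-rho^2)) = 5.6595 ~ t(4).
Step 5: Two-sided p-value from the t-distribution with 4 df = 0.004805.
Step 6: alpha = 0.05. reject H0.

rho = 0.9429, p = 0.004805, reject H0 at alpha = 0.05.


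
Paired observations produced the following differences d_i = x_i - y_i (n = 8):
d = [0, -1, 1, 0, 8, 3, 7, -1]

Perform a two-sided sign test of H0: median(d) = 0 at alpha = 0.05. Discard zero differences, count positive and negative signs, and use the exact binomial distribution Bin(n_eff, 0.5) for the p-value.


Step 1: Discard zero differences. Original n = 8; n_eff = number of nonzero differences = 6.
Nonzero differences (with sign): -1, +1, +8, +3, +7, -1
Step 2: Count signs: positive = 4, negative = 2.
Step 3: Under H0: P(positive) = 0.5, so the number of positives S ~ Bin(6, 0.5).
Step 4: Two-sided exact p-value = sum of Bin(6,0.5) probabilities at or below the observed probability = 0.687500.
Step 5: alpha = 0.05. fail to reject H0.

n_eff = 6, pos = 4, neg = 2, p = 0.687500, fail to reject H0.


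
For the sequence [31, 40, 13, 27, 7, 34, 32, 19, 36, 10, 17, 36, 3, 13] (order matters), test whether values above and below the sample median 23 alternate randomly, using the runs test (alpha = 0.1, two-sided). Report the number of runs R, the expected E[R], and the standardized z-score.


Step 1: Compute median = 23; label A = above, B = below.
Labels in order: AABABAABABBABB  (n_A = 7, n_B = 7)
Step 2: Count runs R = 10.
Step 3: Under H0 (random ordering), E[R] = 2*n_A*n_B/(n_A+n_B) + 1 = 2*7*7/14 + 1 = 8.0000.
        Var[R] = 2*n_A*n_B*(2*n_A*n_B - n_A - n_B) / ((n_A+n_B)^2 * (n_A+n_B-1)) = 8232/2548 = 3.2308.
        SD[R] = 1.7974.
Step 4: Continuity-corrected z = (R - 0.5 - E[R]) / SD[R] = (10 - 0.5 - 8.0000) / 1.7974 = 0.8345.
Step 5: Two-sided p-value via normal approximation = 2*(1 - Phi(|z|)) = 0.403986.
Step 6: alpha = 0.1. fail to reject H0.

R = 10, z = 0.8345, p = 0.403986, fail to reject H0.


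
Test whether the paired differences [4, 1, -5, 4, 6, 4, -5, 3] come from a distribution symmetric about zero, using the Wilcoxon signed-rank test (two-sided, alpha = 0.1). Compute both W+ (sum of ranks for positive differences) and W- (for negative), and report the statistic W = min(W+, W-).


Step 1: Drop any zero differences (none here) and take |d_i|.
|d| = [4, 1, 5, 4, 6, 4, 5, 3]
Step 2: Midrank |d_i| (ties get averaged ranks).
ranks: |4|->4, |1|->1, |5|->6.5, |4|->4, |6|->8, |4|->4, |5|->6.5, |3|->2
Step 3: Attach original signs; sum ranks with positive sign and with negative sign.
W+ = 4 + 1 + 4 + 8 + 4 + 2 = 23
W- = 6.5 + 6.5 = 13
(Check: W+ + W- = 36 should equal n(n+1)/2 = 36.)
Step 4: Test statistic W = min(W+, W-) = 13.
Step 5: Ties in |d|, so use the tie-corrected normal approximation.
        E[W] = n(n+1)/4 = 8*9/4 = 18.
        Tie groups: |d|=4 (t=3), |d|=5 (t=2); sum(t^3 - t) = 30.
        Var[W] = n(n+1)(2n+1)/24 - sum(t^3-t)/48 = 1224/24 - 30/48 = 50.375.
        z = (W - E[W]) / sqrt(Var[W]) = (13 - 18) / 7.0975 = -0.7045.
        Two-sided p = 2*Phi(z) = 0.481140.
Step 6: alpha = 0.1. fail to reject H0.

W+ = 23, W- = 13, W = min = 13, p = 0.481140, fail to reject H0.


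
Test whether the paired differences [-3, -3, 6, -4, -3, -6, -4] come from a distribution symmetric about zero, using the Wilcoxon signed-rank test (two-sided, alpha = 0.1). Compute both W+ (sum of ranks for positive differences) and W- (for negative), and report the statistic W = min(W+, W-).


Step 1: Drop any zero differences (none here) and take |d_i|.
|d| = [3, 3, 6, 4, 3, 6, 4]
Step 2: Midrank |d_i| (ties get averaged ranks).
ranks: |3|->2, |3|->2, |6|->6.5, |4|->4.5, |3|->2, |6|->6.5, |4|->4.5
Step 3: Attach original signs; sum ranks with positive sign and with negative sign.
W+ = 6.5 = 6.5
W- = 2 + 2 + 4.5 + 2 + 6.5 + 4.5 = 21.5
(Check: W+ + W- = 28 should equal n(n+1)/2 = 28.)
Step 4: Test statistic W = min(W+, W-) = 6.5.
Step 5: Ties in |d|, so use the tie-corrected normal approximation.
        E[W] = n(n+1)/4 = 7*8/4 = 14.
        Tie groups: |d|=3 (t=3), |d|=4 (t=2), |d|=6 (t=2); sum(t^3 - t) = 36.
        Var[W] = n(n+1)(2n+1)/24 - sum(t^3-t)/48 = 840/24 - 36/48 = 34.25.
        z = (W - E[W]) / sqrt(Var[W]) = (6.5 - 14) / 5.8523 = -1.2815.
        Two-sided p = 2*Phi(z) = 0.200005.
Step 6: alpha = 0.1. fail to reject H0.

W+ = 6.5, W- = 21.5, W = min = 6.5, p = 0.200005, fail to reject H0.


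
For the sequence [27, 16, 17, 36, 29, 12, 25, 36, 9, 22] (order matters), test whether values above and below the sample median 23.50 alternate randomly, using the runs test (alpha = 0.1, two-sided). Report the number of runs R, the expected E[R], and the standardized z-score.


Step 1: Compute median = 23.50; label A = above, B = below.
Labels in order: ABBAABAABB  (n_A = 5, n_B = 5)
Step 2: Count runs R = 6.
Step 3: Under H0 (random ordering), E[R] = 2*n_A*n_B/(n_A+n_B) + 1 = 2*5*5/10 + 1 = 6.0000.
        Var[R] = 2*n_A*n_B*(2*n_A*n_B - n_A - n_B) / ((n_A+n_B)^2 * (n_A+n_B-1)) = 2000/900 = 2.2222.
        SD[R] = 1.4907.
Step 4: R = E[R], so z = 0 with no continuity correction.
Step 5: Two-sided p-value via normal approximation = 2*(1 - Phi(|z|)) = 1.000000.
Step 6: alpha = 0.1. fail to reject H0.

R = 6, z = 0.0000, p = 1.000000, fail to reject H0.


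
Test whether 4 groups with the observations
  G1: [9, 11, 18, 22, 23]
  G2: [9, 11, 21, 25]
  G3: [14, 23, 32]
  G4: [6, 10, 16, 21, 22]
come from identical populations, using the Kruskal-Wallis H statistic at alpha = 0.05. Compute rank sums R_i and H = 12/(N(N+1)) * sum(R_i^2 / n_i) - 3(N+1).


Step 1: Combine all N = 17 observations and assign midranks.
sorted (value, group, rank): (6,G4,1), (9,G1,2.5), (9,G2,2.5), (10,G4,4), (11,G1,5.5), (11,G2,5.5), (14,G3,7), (16,G4,8), (18,G1,9), (21,G2,10.5), (21,G4,10.5), (22,G1,12.5), (22,G4,12.5), (23,G1,14.5), (23,G3,14.5), (25,G2,16), (32,G3,17)
Step 2: Sum ranks within each group.
R_1 = 44 (n_1 = 5)
R_2 = 34.5 (n_2 = 4)
R_3 = 38.5 (n_3 = 3)
R_4 = 36 (n_4 = 5)
Step 3: H = 12/(N(N+1)) * sum(R_i^2/n_i) - 3(N+1)
     = 12/(17*18) * (44^2/5 + 34.5^2/4 + 38.5^2/3 + 36^2/5) - 3*18
     = 0.039216 * 1438.05 - 54
     = 2.393954.
Step 4: Ties present; correction factor C = 1 - 30/(17^3 - 17) = 0.993873. Corrected H = 2.393954 / 0.993873 = 2.408714.
Step 5: Under H0, H ~ chi^2(3); p-value = 0.492015.
Step 6: alpha = 0.05. fail to reject H0.

H = 2.4087, df = 3, p = 0.492015, fail to reject H0.


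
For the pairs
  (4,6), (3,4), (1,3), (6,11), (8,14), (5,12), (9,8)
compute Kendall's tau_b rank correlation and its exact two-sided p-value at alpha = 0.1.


Step 1: Enumerate the 21 unordered pairs (i,j) with i<j and classify each by sign(x_j-x_i) * sign(y_j-y_i).
  (1,2):dx=-1,dy=-2->C; (1,3):dx=-3,dy=-3->C; (1,4):dx=+2,dy=+5->C; (1,5):dx=+4,dy=+8->C
  (1,6):dx=+1,dy=+6->C; (1,7):dx=+5,dy=+2->C; (2,3):dx=-2,dy=-1->C; (2,4):dx=+3,dy=+7->C
  (2,5):dx=+5,dy=+10->C; (2,6):dx=+2,dy=+8->C; (2,7):dx=+6,dy=+4->C; (3,4):dx=+5,dy=+8->C
  (3,5):dx=+7,dy=+11->C; (3,6):dx=+4,dy=+9->C; (3,7):dx=+8,dy=+5->C; (4,5):dx=+2,dy=+3->C
  (4,6):dx=-1,dy=+1->D; (4,7):dx=+3,dy=-3->D; (5,6):dx=-3,dy=-2->C; (5,7):dx=+1,dy=-6->D
  (6,7):dx=+4,dy=-4->D
Step 2: C = 17, D = 4, total pairs = 21.
Step 3: tau = (C - D)/(n(n-1)/2) = (17 - 4)/21 = 0.619048.
Step 4: Exact two-sided p-value (enumerate n! = 5040 permutations of y under H0): p = 0.069048.
Step 5: alpha = 0.1. reject H0.

tau_b = 0.6190 (C=17, D=4), p = 0.069048, reject H0.
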